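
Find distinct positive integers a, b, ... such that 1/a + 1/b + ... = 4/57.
1/15 + 1/285

Greedy algorithm:
4/57: ceiling(57/4) = 15, use 1/15
1/285: ceiling(285/1) = 285, use 1/285
Result: 4/57 = 1/15 + 1/285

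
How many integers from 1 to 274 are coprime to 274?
136

274 = 2 × 137
φ(n) = n × ∏(1 - 1/p) for each prime p dividing n
φ(274) = 274 × (1 - 1/2) × (1 - 1/137) = 136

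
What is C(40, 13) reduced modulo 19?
0

Using Lucas' theorem:
Write n=40 and k=13 in base 19:
n in base 19: [2, 2]
k in base 19: [0, 13]
C(40,13) mod 19 = ∏ C(n_i, k_i) mod 19
Digit binomials (mod 19): C(2,0) = 1; C(2,13) = 0 (k_i > n_i)
Product: 1 × 0 = 0 ≡ 0 (mod 19)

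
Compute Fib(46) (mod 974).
483

Matrix identity: Q^n = [[F_(n+1), F_n], [F_n, F_(n-1)]] with Q = [[1,1],[1,0]].
n = 46 = 101110₂. Square-and-multiply, entries mod 974:
Q^1 = [[1,1],[1,0]]
Q^2 = (Q^1)² = [[2,1],[1,1]]
Q^5 = (Q^2)²·Q = [[8,5],[5,3]]
Q^11 = (Q^5)²·Q = [[144,89],[89,55]]
Q^23 = (Q^11)²·Q = [[590,411],[411,179]]
Q^46 = (Q^23)² = [[801,483],[483,318]]
F_46 mod 974 = Q^46[0][1] = 483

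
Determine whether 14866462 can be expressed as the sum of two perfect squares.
Not possible

Factorization: 14866462 = 2 × 13 × 83^3
By Fermat: n is sum of two squares iff every prime p ≡ 3 (mod 4) appears to even power.
Prime(s) ≡ 3 (mod 4) with odd exponent: [(83, 3)]
Therefore 14866462 cannot be expressed as a² + b².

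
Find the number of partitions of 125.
3163127352

p(n) counts ways to write n as a sum of positive integers (order ignored).
Euler's pentagonal recurrence: p(k) = p(k-1) + p(k-2) - p(k-5) - p(k-7) + p(k-12) + p(k-15) - ... (offsets j(3j∓1)/2, signs ++--, p(0)=1, p(<0)=0).
DP table for k = 0..124: p(0)=1, p(1)=1, p(2)=2, p(3)=3, p(4)=5, p(5)=7, p(6)=11, p(7)=15, p(8)=22, p(9)=30, p(10)=42, p(11)=56, p(12)=77, p(13)=101, p(14)=135, p(15)=176, p(16)=231, p(17)=297, p(18)=385, p(19)=490, p(20)=627, p(21)=792, p(22)=1002, p(23)=1255, p(24)=1575, p(25)=1958, p(26)=2436, p(27)=3010, p(28)=3718, p(29)=4565, p(30)=5604, p(31)=6842, p(32)=8349, p(33)=10143, p(34)=12310, p(35)=14883, p(36)=17977, p(37)=21637, p(38)=26015, p(39)=31185, p(40)=37338, p(41)=44583, p(42)=53174, p(43)=63261, p(44)=75175, p(45)=89134, p(46)=105558, p(47)=124754, p(48)=147273, p(49)=173525, p(50)=204226, p(51)=239943, p(52)=281589, p(53)=329931, p(54)=386155, p(55)=451276, p(56)=526823, p(57)=614154, p(58)=715220, p(59)=831820, p(60)=966467, p(61)=1121505, p(62)=1300156, p(63)=1505499, p(64)=1741630, p(65)=2012558, p(66)=2323520, p(67)=2679689, p(68)=3087735, p(69)=3554345, p(70)=4087968, p(71)=4697205, p(72)=5392783, p(73)=6185689, p(74)=7089500, p(75)=8118264, p(76)=9289091, p(77)=10619863, p(78)=12132164, p(79)=13848650, p(80)=15796476, p(81)=18004327, p(82)=20506255, p(83)=23338469, p(84)=26543660, p(85)=30167357, p(86)=34262962, p(87)=38887673, p(88)=44108109, p(89)=49995925, p(90)=56634173, p(91)=64112359, p(92)=72533807, p(93)=82010177, p(94)=92669720, p(95)=104651419, p(96)=118114304, p(97)=133230930, p(98)=150198136, p(99)=169229875, p(100)=190569292, p(101)=214481126, p(102)=241265379, p(103)=271248950, p(104)=304801365, p(105)=342325709, p(106)=384276336, p(107)=431149389, p(108)=483502844, p(109)=541946240, p(110)=607163746, p(111)=679903203, p(112)=761002156, p(113)=851376628, p(114)=952050665, p(115)=1064144451, p(116)=1188908248, p(117)=1327710076, p(118)=1482074143, p(119)=1653668665, p(120)=1844349560, p(121)=2056148051, p(122)=2291320912, p(123)=2552338241, p(124)=2841940500.
Final step: p(125) = p(124) + p(123) - p(120) - p(118) + p(113) + p(110) - p(103) - p(99) + p(90) + p(85) - p(74) - p(68) + p(55) + p(48) - p(33) - p(25) + p(8)
= 2841940500 + 2552338241 - 1844349560 - 1482074143 + 851376628 + 607163746 - 271248950 - 169229875 + 56634173 + 30167357 - 7089500 - 3087735 + 451276 + 147273 - 10143 - 1958 + 22
= 3163127352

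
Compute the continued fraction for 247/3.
[82; 3]

Euclidean algorithm steps:
247 = 82 × 3 + 1
3 = 3 × 1 + 0
Continued fraction: [82; 3]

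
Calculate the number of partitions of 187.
1280011042268

p(n) counts ways to write n as a sum of positive integers (order ignored).
Euler's pentagonal recurrence: p(k) = p(k-1) + p(k-2) - p(k-5) - p(k-7) + p(k-12) + p(k-15) - ... (offsets j(3j∓1)/2, signs ++--, p(0)=1, p(<0)=0).
DP table for k = 0..186: p(0)=1, p(1)=1, p(2)=2, p(3)=3, p(4)=5, p(5)=7, p(6)=11, p(7)=15, p(8)=22, p(9)=30, p(10)=42, p(11)=56, p(12)=77, p(13)=101, p(14)=135, p(15)=176, p(16)=231, p(17)=297, p(18)=385, p(19)=490, p(20)=627, p(21)=792, p(22)=1002, p(23)=1255, p(24)=1575, p(25)=1958, p(26)=2436, p(27)=3010, p(28)=3718, p(29)=4565, p(30)=5604, p(31)=6842, p(32)=8349, p(33)=10143, p(34)=12310, p(35)=14883, p(36)=17977, p(37)=21637, p(38)=26015, p(39)=31185, p(40)=37338, p(41)=44583, p(42)=53174, p(43)=63261, p(44)=75175, p(45)=89134, p(46)=105558, p(47)=124754, p(48)=147273, p(49)=173525, p(50)=204226, p(51)=239943, p(52)=281589, p(53)=329931, p(54)=386155, p(55)=451276, p(56)=526823, p(57)=614154, p(58)=715220, p(59)=831820, p(60)=966467, p(61)=1121505, p(62)=1300156, p(63)=1505499, p(64)=1741630, p(65)=2012558, p(66)=2323520, p(67)=2679689, p(68)=3087735, p(69)=3554345, p(70)=4087968, p(71)=4697205, p(72)=5392783, p(73)=6185689, p(74)=7089500, p(75)=8118264, p(76)=9289091, p(77)=10619863, p(78)=12132164, p(79)=13848650, p(80)=15796476, p(81)=18004327, p(82)=20506255, p(83)=23338469, p(84)=26543660, p(85)=30167357, p(86)=34262962, p(87)=38887673, p(88)=44108109, p(89)=49995925, p(90)=56634173, p(91)=64112359, p(92)=72533807, p(93)=82010177, p(94)=92669720, p(95)=104651419, p(96)=118114304, p(97)=133230930, p(98)=150198136, p(99)=169229875, p(100)=190569292, p(101)=214481126, p(102)=241265379, p(103)=271248950, p(104)=304801365, p(105)=342325709, p(106)=384276336, p(107)=431149389, p(108)=483502844, p(109)=541946240, p(110)=607163746, p(111)=679903203, p(112)=761002156, p(113)=851376628, p(114)=952050665, p(115)=1064144451, p(116)=1188908248, p(117)=1327710076, p(118)=1482074143, p(119)=1653668665, p(120)=1844349560, p(121)=2056148051, p(122)=2291320912, p(123)=2552338241, p(124)=2841940500, p(125)=3163127352, p(126)=3519222692, p(127)=3913864295, p(128)=4351078600, p(129)=4835271870, p(130)=5371315400, p(131)=5964539504, p(132)=6620830889, p(133)=7346629512, p(134)=8149040695, p(135)=9035836076, p(136)=10015581680, p(137)=11097645016, p(138)=12292341831, p(139)=13610949895, p(140)=15065878135, p(141)=16670689208, p(142)=18440293320, p(143)=20390982757, p(144)=22540654445, p(145)=24908858009, p(146)=27517052599, p(147)=30388671978, p(148)=33549419497, p(149)=37027355200, p(150)=40853235313, p(151)=45060624582, p(152)=49686288421, p(153)=54770336324, p(154)=60356673280, p(155)=66493182097, p(156)=73232243759, p(157)=80630964769, p(158)=88751778802, p(159)=97662728555, p(160)=107438159466, p(161)=118159068427, p(162)=129913904637, p(163)=142798995930, p(164)=156919475295, p(165)=172389800255, p(166)=189334822579, p(167)=207890420102, p(168)=228204732751, p(169)=250438925115, p(170)=274768617130, p(171)=301384802048, p(172)=330495499613, p(173)=362326859895, p(174)=397125074750, p(175)=435157697830, p(176)=476715857290, p(177)=522115831195, p(178)=571701605655, p(179)=625846753120, p(180)=684957390936, p(181)=749474411781, p(182)=819876908323, p(183)=896684817527, p(184)=980462880430, p(185)=1071823774337, p(186)=1171432692373.
Final step: p(187) = p(186) + p(185) - p(182) - p(180) + p(175) + p(172) - p(165) - p(161) + p(152) + p(147) - p(136) - p(130) + p(117) + p(110) - p(95) - p(87) + p(70) + p(61) - p(42) - p(32) + p(11) + p(0)
= 1171432692373 + 1071823774337 - 819876908323 - 684957390936 + 435157697830 + 330495499613 - 172389800255 - 118159068427 + 49686288421 + 30388671978 - 10015581680 - 5371315400 + 1327710076 + 607163746 - 104651419 - 38887673 + 4087968 + 1121505 - 53174 - 8349 + 56 + 1
= 1280011042268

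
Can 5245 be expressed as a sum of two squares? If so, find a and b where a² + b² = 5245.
22² + 69² (a=22, b=69)

Factorization: 5245 = 5 × 1049
By Fermat: n is sum of two squares iff every prime p ≡ 3 (mod 4) appears to even power.
All primes ≡ 3 (mod 4) appear to even power.
Search a = 0, 1, 2, … for 5245 - a² a perfect square: first hit at a = 22: 5245 - 484 = 4761 = 69².
5245 = 22² + 69² = 484 + 4761 ✓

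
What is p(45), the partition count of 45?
89134

p(n) counts ways to write n as a sum of positive integers (order ignored).
Euler's pentagonal recurrence: p(k) = p(k-1) + p(k-2) - p(k-5) - p(k-7) + p(k-12) + p(k-15) - ... (offsets j(3j∓1)/2, signs ++--, p(0)=1, p(<0)=0).
DP table for k = 0..44: p(0)=1, p(1)=1, p(2)=2, p(3)=3, p(4)=5, p(5)=7, p(6)=11, p(7)=15, p(8)=22, p(9)=30, p(10)=42, p(11)=56, p(12)=77, p(13)=101, p(14)=135, p(15)=176, p(16)=231, p(17)=297, p(18)=385, p(19)=490, p(20)=627, p(21)=792, p(22)=1002, p(23)=1255, p(24)=1575, p(25)=1958, p(26)=2436, p(27)=3010, p(28)=3718, p(29)=4565, p(30)=5604, p(31)=6842, p(32)=8349, p(33)=10143, p(34)=12310, p(35)=14883, p(36)=17977, p(37)=21637, p(38)=26015, p(39)=31185, p(40)=37338, p(41)=44583, p(42)=53174, p(43)=63261, p(44)=75175.
Final step: p(45) = p(44) + p(43) - p(40) - p(38) + p(33) + p(30) - p(23) - p(19) + p(10) + p(5)
= 75175 + 63261 - 37338 - 26015 + 10143 + 5604 - 1255 - 490 + 42 + 7
= 89134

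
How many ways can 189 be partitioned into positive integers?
1527273599625

p(n) counts ways to write n as a sum of positive integers (order ignored).
Euler's pentagonal recurrence: p(k) = p(k-1) + p(k-2) - p(k-5) - p(k-7) + p(k-12) + p(k-15) - ... (offsets j(3j∓1)/2, signs ++--, p(0)=1, p(<0)=0).
DP table for k = 0..188: p(0)=1, p(1)=1, p(2)=2, p(3)=3, p(4)=5, p(5)=7, p(6)=11, p(7)=15, p(8)=22, p(9)=30, p(10)=42, p(11)=56, p(12)=77, p(13)=101, p(14)=135, p(15)=176, p(16)=231, p(17)=297, p(18)=385, p(19)=490, p(20)=627, p(21)=792, p(22)=1002, p(23)=1255, p(24)=1575, p(25)=1958, p(26)=2436, p(27)=3010, p(28)=3718, p(29)=4565, p(30)=5604, p(31)=6842, p(32)=8349, p(33)=10143, p(34)=12310, p(35)=14883, p(36)=17977, p(37)=21637, p(38)=26015, p(39)=31185, p(40)=37338, p(41)=44583, p(42)=53174, p(43)=63261, p(44)=75175, p(45)=89134, p(46)=105558, p(47)=124754, p(48)=147273, p(49)=173525, p(50)=204226, p(51)=239943, p(52)=281589, p(53)=329931, p(54)=386155, p(55)=451276, p(56)=526823, p(57)=614154, p(58)=715220, p(59)=831820, p(60)=966467, p(61)=1121505, p(62)=1300156, p(63)=1505499, p(64)=1741630, p(65)=2012558, p(66)=2323520, p(67)=2679689, p(68)=3087735, p(69)=3554345, p(70)=4087968, p(71)=4697205, p(72)=5392783, p(73)=6185689, p(74)=7089500, p(75)=8118264, p(76)=9289091, p(77)=10619863, p(78)=12132164, p(79)=13848650, p(80)=15796476, p(81)=18004327, p(82)=20506255, p(83)=23338469, p(84)=26543660, p(85)=30167357, p(86)=34262962, p(87)=38887673, p(88)=44108109, p(89)=49995925, p(90)=56634173, p(91)=64112359, p(92)=72533807, p(93)=82010177, p(94)=92669720, p(95)=104651419, p(96)=118114304, p(97)=133230930, p(98)=150198136, p(99)=169229875, p(100)=190569292, p(101)=214481126, p(102)=241265379, p(103)=271248950, p(104)=304801365, p(105)=342325709, p(106)=384276336, p(107)=431149389, p(108)=483502844, p(109)=541946240, p(110)=607163746, p(111)=679903203, p(112)=761002156, p(113)=851376628, p(114)=952050665, p(115)=1064144451, p(116)=1188908248, p(117)=1327710076, p(118)=1482074143, p(119)=1653668665, p(120)=1844349560, p(121)=2056148051, p(122)=2291320912, p(123)=2552338241, p(124)=2841940500, p(125)=3163127352, p(126)=3519222692, p(127)=3913864295, p(128)=4351078600, p(129)=4835271870, p(130)=5371315400, p(131)=5964539504, p(132)=6620830889, p(133)=7346629512, p(134)=8149040695, p(135)=9035836076, p(136)=10015581680, p(137)=11097645016, p(138)=12292341831, p(139)=13610949895, p(140)=15065878135, p(141)=16670689208, p(142)=18440293320, p(143)=20390982757, p(144)=22540654445, p(145)=24908858009, p(146)=27517052599, p(147)=30388671978, p(148)=33549419497, p(149)=37027355200, p(150)=40853235313, p(151)=45060624582, p(152)=49686288421, p(153)=54770336324, p(154)=60356673280, p(155)=66493182097, p(156)=73232243759, p(157)=80630964769, p(158)=88751778802, p(159)=97662728555, p(160)=107438159466, p(161)=118159068427, p(162)=129913904637, p(163)=142798995930, p(164)=156919475295, p(165)=172389800255, p(166)=189334822579, p(167)=207890420102, p(168)=228204732751, p(169)=250438925115, p(170)=274768617130, p(171)=301384802048, p(172)=330495499613, p(173)=362326859895, p(174)=397125074750, p(175)=435157697830, p(176)=476715857290, p(177)=522115831195, p(178)=571701605655, p(179)=625846753120, p(180)=684957390936, p(181)=749474411781, p(182)=819876908323, p(183)=896684817527, p(184)=980462880430, p(185)=1071823774337, p(186)=1171432692373, p(187)=1280011042268, p(188)=1398341745571.
Final step: p(189) = p(188) + p(187) - p(184) - p(182) + p(177) + p(174) - p(167) - p(163) + p(154) + p(149) - p(138) - p(132) + p(119) + p(112) - p(97) - p(89) + p(72) + p(63) - p(44) - p(34) + p(13) + p(2)
= 1398341745571 + 1280011042268 - 980462880430 - 819876908323 + 522115831195 + 397125074750 - 207890420102 - 142798995930 + 60356673280 + 37027355200 - 12292341831 - 6620830889 + 1653668665 + 761002156 - 133230930 - 49995925 + 5392783 + 1505499 - 75175 - 12310 + 101 + 2
= 1527273599625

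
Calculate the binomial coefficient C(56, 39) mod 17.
3

Using Lucas' theorem:
Write n=56 and k=39 in base 17:
n in base 17: [3, 5]
k in base 17: [2, 5]
C(56,39) mod 17 = ∏ C(n_i, k_i) mod 17
Digit binomials (mod 17): C(3,2) = 3; C(5,5) = 1
Product: 3 × 1 = 3 ≡ 3 (mod 17)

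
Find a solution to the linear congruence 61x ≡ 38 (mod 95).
x ≡ 38 (mod 95)

gcd(61, 95) = 1, which divides 38, so solutions exist.
Find 61^(-1) mod 95 by the extended Euclidean algorithm:
95 = 1 × 61 + 34  ⟹  34 = (1)·95 + (-1)·61
61 = 1 × 34 + 27  ⟹  27 = (-1)·95 + (2)·61
34 = 1 × 27 + 7  ⟹  7 = (2)·95 + (-3)·61
27 = 3 × 7 + 6  ⟹  6 = (-7)·95 + (11)·61
7 = 1 × 6 + 1  ⟹  1 = (9)·95 + (-14)·61
So (-14)·61 ≡ 1 (mod 95), i.e. 61^(-1) ≡ -14 ≡ 81 (mod 95).
x ≡ 81 × 38 = 3078 ≡ 38 (mod 95).
Check: 61 × 38 = 2318 ≡ 38 (mod 95).
Unique solution: x ≡ 38 (mod 95)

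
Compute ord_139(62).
46

139 is prime, so ord(62) divides φ(139) = 138.
Divisors of 138: 1, 2, 3, 6, 23, 46, 69, 138.
Repeated squaring: 62^1 ≡ 62, 62^2 ≡ 91, 62^4 ≡ 80, 62^8 ≡ 6, 62^16 ≡ 36, 62^32 ≡ 45, 62^64 ≡ 79, 62^128 ≡ 125 (mod 139).
Test 62^d mod 139 for each divisor d in increasing order:
62^1 ≡ 62
62^2 ≡ 91
62^3 = 62^2·62^1 ≡ 82
62^6 = 62^4·62^2 ≡ 52
62^23 = 62^16·62^4·62^2·62^1 ≡ 138
62^46 = 62^32·62^8·62^4·62^2 ≡ 1  ← first divisor giving 1
The order is 46.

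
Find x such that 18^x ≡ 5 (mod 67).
57

Baby-step giant-step with step n = ⌈√67⌉ = 9.
Baby steps 18^j mod 67 (j:value) for j=0..8: 0:1, 1:18, 2:56, 3:3, 4:54, 5:34, 6:9, 7:28, 8:35.
Giant-step multiplier: 18^(-9) ≡ 18^(66-9) = 18^57 ≡ 5 (mod 67).
Giant steps γ_i = 5·5^i mod 67: γ_0=5, γ_1=25, γ_2=58, γ_3=22, γ_4=43, γ_5=14, γ_6=3 (in table at j=3).
x = i·n + j = 6·9 + 3 = 57.
Check: 18^57 ≡ 5 (mod 67).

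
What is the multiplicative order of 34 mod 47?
23

47 is prime, so ord(34) divides φ(47) = 46.
Divisors of 46: 1, 2, 23, 46.
Repeated squaring: 34^1 ≡ 34, 34^2 ≡ 28, 34^4 ≡ 32, 34^8 ≡ 37, 34^16 ≡ 6, 34^32 ≡ 36 (mod 47).
Test 34^d mod 47 for each divisor d in increasing order:
34^1 ≡ 34
34^2 ≡ 28
34^23 = 34^16·34^4·34^2·34^1 ≡ 1  ← first divisor giving 1
The order is 23.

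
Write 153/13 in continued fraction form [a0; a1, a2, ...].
[11; 1, 3, 3]

Euclidean algorithm steps:
153 = 11 × 13 + 10
13 = 1 × 10 + 3
10 = 3 × 3 + 1
3 = 3 × 1 + 0
Continued fraction: [11; 1, 3, 3]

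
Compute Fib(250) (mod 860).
655

Matrix identity: Q^n = [[F_(n+1), F_n], [F_n, F_(n-1)]] with Q = [[1,1],[1,0]].
n = 250 = 11111010₂. Square-and-multiply, entries mod 860:
Q^1 = [[1,1],[1,0]]
Q^3 = (Q^1)²·Q = [[3,2],[2,1]]
Q^7 = (Q^3)²·Q = [[21,13],[13,8]]
Q^15 = (Q^7)²·Q = [[127,610],[610,377]]
Q^31 = (Q^15)²·Q = [[789,369],[369,420]]
Q^62 = (Q^31)² = [[162,641],[641,381]]
Q^125 = (Q^62)²·Q = [[8,245],[245,623]]
Q^250 = (Q^125)² = [[749,655],[655,94]]
F_250 mod 860 = Q^250[0][1] = 655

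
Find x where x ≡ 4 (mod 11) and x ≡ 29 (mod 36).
389

Using Chinese Remainder Theorem:
M = 11 × 36 = 396
M1 = 36, M2 = 11
y1 = 36^(-1) mod 11 = 4
y2 = 11^(-1) mod 36 = 23
x = (4×36×4 + 29×11×23) mod 396 = 389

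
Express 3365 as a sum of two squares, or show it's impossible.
1² + 58² (a=1, b=58)

Factorization: 3365 = 5 × 673
By Fermat: n is sum of two squares iff every prime p ≡ 3 (mod 4) appears to even power.
All primes ≡ 3 (mod 4) appear to even power.
Search a = 0, 1, 2, … for 3365 - a² a perfect square: first hit at a = 1: 3365 - 1 = 3364 = 58².
3365 = 1² + 58² = 1 + 3364 ✓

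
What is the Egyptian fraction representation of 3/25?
1/9 + 1/113 + 1/25425

Greedy algorithm:
3/25: ceiling(25/3) = 9, use 1/9
2/225: ceiling(225/2) = 113, use 1/113
1/25425: ceiling(25425/1) = 25425, use 1/25425
Result: 3/25 = 1/9 + 1/113 + 1/25425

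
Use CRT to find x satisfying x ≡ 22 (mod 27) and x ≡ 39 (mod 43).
211

Using Chinese Remainder Theorem:
M = 27 × 43 = 1161
M1 = 43, M2 = 27
y1 = 43^(-1) mod 27 = 22
y2 = 27^(-1) mod 43 = 8
x = (22×43×22 + 39×27×8) mod 1161 = 211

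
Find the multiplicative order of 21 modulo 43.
7

43 is prime, so ord(21) divides φ(43) = 42.
Divisors of 42: 1, 2, 3, 6, 7, 14, 21, 42.
Repeated squaring: 21^1 ≡ 21, 21^2 ≡ 11, 21^4 ≡ 35, 21^8 ≡ 21, 21^16 ≡ 11, 21^32 ≡ 35 (mod 43).
Test 21^d mod 43 for each divisor d in increasing order:
21^1 ≡ 21
21^2 ≡ 11
21^3 = 21^2·21^1 ≡ 16
21^6 = 21^4·21^2 ≡ 41
21^7 = 21^4·21^2·21^1 ≡ 1  ← first divisor giving 1
The order is 7.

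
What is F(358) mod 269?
110

Matrix identity: Q^n = [[F_(n+1), F_n], [F_n, F_(n-1)]] with Q = [[1,1],[1,0]].
n = 358 = 101100110₂. Square-and-multiply, entries mod 269:
Q^1 = [[1,1],[1,0]]
Q^2 = (Q^1)² = [[2,1],[1,1]]
Q^5 = (Q^2)²·Q = [[8,5],[5,3]]
Q^11 = (Q^5)²·Q = [[144,89],[89,55]]
Q^22 = (Q^11)² = [[143,226],[226,186]]
Q^44 = (Q^22)² = [[240,110],[110,130]]
Q^89 = (Q^44)²·Q = [[110,29],[29,81]]
Q^179 = (Q^89)²·Q = [[188,29],[29,159]]
Q^358 = (Q^179)² = [[139,110],[110,29]]
F_358 mod 269 = Q^358[0][1] = 110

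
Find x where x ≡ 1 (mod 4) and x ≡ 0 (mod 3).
9

Using Chinese Remainder Theorem:
M = 4 × 3 = 12
M1 = 3, M2 = 4
y1 = 3^(-1) mod 4 = 3
y2 = 4^(-1) mod 3 = 1
x = (1×3×3 + 0×4×1) mod 12 = 9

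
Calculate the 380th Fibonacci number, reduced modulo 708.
501

Matrix identity: Q^n = [[F_(n+1), F_n], [F_n, F_(n-1)]] with Q = [[1,1],[1,0]].
n = 380 = 101111100₂. Square-and-multiply, entries mod 708:
Q^1 = [[1,1],[1,0]]
Q^2 = (Q^1)² = [[2,1],[1,1]]
Q^5 = (Q^2)²·Q = [[8,5],[5,3]]
Q^11 = (Q^5)²·Q = [[144,89],[89,55]]
Q^23 = (Q^11)²·Q = [[348,337],[337,11]]
Q^47 = (Q^23)²·Q = [[240,325],[325,623]]
Q^95 = (Q^47)²·Q = [[492,385],[385,107]]
Q^190 = (Q^95)² = [[181,515],[515,374]]
Q^380 = (Q^190)² = [[626,501],[501,125]]
F_380 mod 708 = Q^380[0][1] = 501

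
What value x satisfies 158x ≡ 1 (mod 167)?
37

gcd(158, 167) = 1, so the inverse exists.
Extended Euclidean algorithm on (167, 158):
167 = 1 × 158 + 9  ⟹  9 = (1)·167 + (-1)·158
158 = 17 × 9 + 5  ⟹  5 = (-17)·167 + (18)·158
9 = 1 × 5 + 4  ⟹  4 = (18)·167 + (-19)·158
5 = 1 × 4 + 1  ⟹  1 = (-35)·167 + (37)·158
So (37)·158 ≡ 1 (mod 167), i.e. 158^(-1) ≡ 37 (mod 167).
Check: 158 × 37 = 5846 ≡ 1 (mod 167)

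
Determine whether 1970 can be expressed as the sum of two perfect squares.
11² + 43² (a=11, b=43)

Factorization: 1970 = 2 × 5 × 197
By Fermat: n is sum of two squares iff every prime p ≡ 3 (mod 4) appears to even power.
All primes ≡ 3 (mod 4) appear to even power.
Search a = 0, 1, 2, … for 1970 - a² a perfect square: first hit at a = 11: 1970 - 121 = 1849 = 43².
1970 = 11² + 43² = 121 + 1849 ✓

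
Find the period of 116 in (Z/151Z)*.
75

151 is prime, so ord(116) divides φ(151) = 150.
Divisors of 150: 1, 2, 3, 5, 6, 10, 15, 25, 30, 50, 75, 150.
Repeated squaring: 116^1 ≡ 116, 116^2 ≡ 17, 116^4 ≡ 138, 116^8 ≡ 18, 116^16 ≡ 22, 116^32 ≡ 31, 116^64 ≡ 55, 116^128 ≡ 5 (mod 151).
Test 116^d mod 151 for each divisor d in increasing order:
116^1 ≡ 116
116^2 ≡ 17
116^3 = 116^2·116^1 ≡ 9
116^5 = 116^4·116^1 ≡ 2
116^6 = 116^4·116^2 ≡ 81
116^10 = 116^8·116^2 ≡ 4
116^15 = 116^8·116^4·116^2·116^1 ≡ 8
116^25 = 116^16·116^8·116^1 ≡ 32
116^30 = 116^16·116^8·116^4·116^2 ≡ 64
116^50 = 116^32·116^16·116^2 ≡ 118
116^75 = 116^64·116^8·116^2·116^1 ≡ 1  ← first divisor giving 1
The order is 75.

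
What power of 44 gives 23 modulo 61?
21

Baby-step giant-step with step n = ⌈√61⌉ = 8.
Baby steps 44^j mod 61 (j:value) for j=0..7: 0:1, 1:44, 2:45, 3:28, 4:12, 5:40, 6:52, 7:31.
Giant-step multiplier: 44^(-8) ≡ 44^(60-8) = 44^52 ≡ 25 (mod 61).
Giant steps γ_i = 23·25^i mod 61: γ_0=23, γ_1=26, γ_2=40 (in table at j=5).
x = i·n + j = 2·8 + 5 = 21.
Check: 44^21 ≡ 23 (mod 61).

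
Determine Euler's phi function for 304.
144

304 = 2^4 × 19
φ(n) = n × ∏(1 - 1/p) for each prime p dividing n
φ(304) = 304 × (1 - 1/2) × (1 - 1/19) = 144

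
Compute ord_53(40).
26

53 is prime, so ord(40) divides φ(53) = 52.
Divisors of 52: 1, 2, 4, 13, 26, 52.
Repeated squaring: 40^1 ≡ 40, 40^2 ≡ 10, 40^4 ≡ 47, 40^8 ≡ 36, 40^16 ≡ 24, 40^32 ≡ 46 (mod 53).
Test 40^d mod 53 for each divisor d in increasing order:
40^1 ≡ 40
40^2 ≡ 10
40^4 ≡ 47
40^13 = 40^8·40^4·40^1 ≡ 52
40^26 = 40^16·40^8·40^2 ≡ 1  ← first divisor giving 1
The order is 26.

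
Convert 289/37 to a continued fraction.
[7; 1, 4, 3, 2]

Euclidean algorithm steps:
289 = 7 × 37 + 30
37 = 1 × 30 + 7
30 = 4 × 7 + 2
7 = 3 × 2 + 1
2 = 2 × 1 + 0
Continued fraction: [7; 1, 4, 3, 2]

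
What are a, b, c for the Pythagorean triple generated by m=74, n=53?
(2667, 7844, 8285)

Euclid's formula: a = m² - n², b = 2mn, c = m² + n²
m = 74, n = 53
a = 74² - 53² = 5476 - 2809 = 2667
b = 2 × 74 × 53 = 7844
c = 74² + 53² = 5476 + 2809 = 8285
Verification: 2667² + 7844² = 7112889 + 61528336 = 68641225 = 8285² ✓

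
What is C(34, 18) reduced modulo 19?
0

Using Lucas' theorem:
Write n=34 and k=18 in base 19:
n in base 19: [1, 15]
k in base 19: [0, 18]
C(34,18) mod 19 = ∏ C(n_i, k_i) mod 19
Digit binomials (mod 19): C(1,0) = 1; C(15,18) = 0 (k_i > n_i)
Product: 1 × 0 = 0 ≡ 0 (mod 19)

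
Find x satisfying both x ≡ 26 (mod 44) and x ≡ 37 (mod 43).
510

Using Chinese Remainder Theorem:
M = 44 × 43 = 1892
M1 = 43, M2 = 44
y1 = 43^(-1) mod 44 = 43
y2 = 44^(-1) mod 43 = 1
x = (26×43×43 + 37×44×1) mod 1892 = 510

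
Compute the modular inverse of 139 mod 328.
59

gcd(139, 328) = 1, so the inverse exists.
Extended Euclidean algorithm on (328, 139):
328 = 2 × 139 + 50  ⟹  50 = (1)·328 + (-2)·139
139 = 2 × 50 + 39  ⟹  39 = (-2)·328 + (5)·139
50 = 1 × 39 + 11  ⟹  11 = (3)·328 + (-7)·139
39 = 3 × 11 + 6  ⟹  6 = (-11)·328 + (26)·139
11 = 1 × 6 + 5  ⟹  5 = (14)·328 + (-33)·139
6 = 1 × 5 + 1  ⟹  1 = (-25)·328 + (59)·139
So (59)·139 ≡ 1 (mod 328), i.e. 139^(-1) ≡ 59 (mod 328).
Check: 139 × 59 = 8201 ≡ 1 (mod 328)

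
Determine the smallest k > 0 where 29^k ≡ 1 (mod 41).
40

41 is prime, so ord(29) divides φ(41) = 40.
Divisors of 40: 1, 2, 4, 5, 8, 10, 20, 40.
Repeated squaring: 29^1 ≡ 29, 29^2 ≡ 21, 29^4 ≡ 31, 29^8 ≡ 18, 29^16 ≡ 37, 29^32 ≡ 16 (mod 41).
Test 29^d mod 41 for each divisor d in increasing order:
29^1 ≡ 29
29^2 ≡ 21
29^4 ≡ 31
29^5 = 29^4·29^1 ≡ 38
29^8 ≡ 18
29^10 = 29^8·29^2 ≡ 9
29^20 = 29^16·29^4 ≡ 40
29^40 = 29^32·29^8 ≡ 1  ← first divisor giving 1
The order is 40.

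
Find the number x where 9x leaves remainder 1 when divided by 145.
129

gcd(9, 145) = 1, so the inverse exists.
Extended Euclidean algorithm on (145, 9):
145 = 16 × 9 + 1  ⟹  1 = (1)·145 + (-16)·9
So (-16)·9 ≡ 1 (mod 145), i.e. 9^(-1) ≡ -16 ≡ 129 (mod 145).
Check: 9 × 129 = 1161 ≡ 1 (mod 145)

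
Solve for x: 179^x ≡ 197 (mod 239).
218

Baby-step giant-step with step n = ⌈√239⌉ = 16.
Baby steps 179^j mod 239 (j:value) for j=0..15: 0:1, 1:179, 2:15, 3:56, 4:225, 5:123, 6:29, 7:172, 8:196, 9:190, 10:72, 11:221, 12:124, 13:208, 14:187, 15:13.
Giant-step multiplier: 179^(-16) ≡ 179^(238-16) = 179^222 ≡ 110 (mod 239).
Giant steps γ_i = 197·110^i mod 239: γ_0=197, γ_1=160, γ_2=153, γ_3=100, γ_4=6, γ_5=182, γ_6=183, γ_7=54, γ_8=204, γ_9=213, γ_10=8, γ_11=163, γ_12=5, γ_13=72 (in table at j=10).
x = i·n + j = 13·16 + 10 = 218.
Check: 179^218 ≡ 197 (mod 239).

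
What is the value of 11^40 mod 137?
123

Repeated squaring. Binary of 40 = 101000.
11^1 ≡ 11 (mod 137); 11^2 ≡ 121 (mod 137); 11^4 ≡ 119 (mod 137); 11^8 ≡ 50 (mod 137); 11^16 ≡ 34 (mod 137); 11^32 ≡ 60 (mod 137)
11^40 = 11^8 × 11^32 ≡ 123 (mod 137)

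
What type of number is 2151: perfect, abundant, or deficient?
deficient

Proper divisors of 2151: sum = 1 + 3 + 9 + 239 + 717 = 969
Since 969 < 2151, 2151 is deficient.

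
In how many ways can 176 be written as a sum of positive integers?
476715857290

p(n) counts ways to write n as a sum of positive integers (order ignored).
Euler's pentagonal recurrence: p(k) = p(k-1) + p(k-2) - p(k-5) - p(k-7) + p(k-12) + p(k-15) - ... (offsets j(3j∓1)/2, signs ++--, p(0)=1, p(<0)=0).
DP table for k = 0..175: p(0)=1, p(1)=1, p(2)=2, p(3)=3, p(4)=5, p(5)=7, p(6)=11, p(7)=15, p(8)=22, p(9)=30, p(10)=42, p(11)=56, p(12)=77, p(13)=101, p(14)=135, p(15)=176, p(16)=231, p(17)=297, p(18)=385, p(19)=490, p(20)=627, p(21)=792, p(22)=1002, p(23)=1255, p(24)=1575, p(25)=1958, p(26)=2436, p(27)=3010, p(28)=3718, p(29)=4565, p(30)=5604, p(31)=6842, p(32)=8349, p(33)=10143, p(34)=12310, p(35)=14883, p(36)=17977, p(37)=21637, p(38)=26015, p(39)=31185, p(40)=37338, p(41)=44583, p(42)=53174, p(43)=63261, p(44)=75175, p(45)=89134, p(46)=105558, p(47)=124754, p(48)=147273, p(49)=173525, p(50)=204226, p(51)=239943, p(52)=281589, p(53)=329931, p(54)=386155, p(55)=451276, p(56)=526823, p(57)=614154, p(58)=715220, p(59)=831820, p(60)=966467, p(61)=1121505, p(62)=1300156, p(63)=1505499, p(64)=1741630, p(65)=2012558, p(66)=2323520, p(67)=2679689, p(68)=3087735, p(69)=3554345, p(70)=4087968, p(71)=4697205, p(72)=5392783, p(73)=6185689, p(74)=7089500, p(75)=8118264, p(76)=9289091, p(77)=10619863, p(78)=12132164, p(79)=13848650, p(80)=15796476, p(81)=18004327, p(82)=20506255, p(83)=23338469, p(84)=26543660, p(85)=30167357, p(86)=34262962, p(87)=38887673, p(88)=44108109, p(89)=49995925, p(90)=56634173, p(91)=64112359, p(92)=72533807, p(93)=82010177, p(94)=92669720, p(95)=104651419, p(96)=118114304, p(97)=133230930, p(98)=150198136, p(99)=169229875, p(100)=190569292, p(101)=214481126, p(102)=241265379, p(103)=271248950, p(104)=304801365, p(105)=342325709, p(106)=384276336, p(107)=431149389, p(108)=483502844, p(109)=541946240, p(110)=607163746, p(111)=679903203, p(112)=761002156, p(113)=851376628, p(114)=952050665, p(115)=1064144451, p(116)=1188908248, p(117)=1327710076, p(118)=1482074143, p(119)=1653668665, p(120)=1844349560, p(121)=2056148051, p(122)=2291320912, p(123)=2552338241, p(124)=2841940500, p(125)=3163127352, p(126)=3519222692, p(127)=3913864295, p(128)=4351078600, p(129)=4835271870, p(130)=5371315400, p(131)=5964539504, p(132)=6620830889, p(133)=7346629512, p(134)=8149040695, p(135)=9035836076, p(136)=10015581680, p(137)=11097645016, p(138)=12292341831, p(139)=13610949895, p(140)=15065878135, p(141)=16670689208, p(142)=18440293320, p(143)=20390982757, p(144)=22540654445, p(145)=24908858009, p(146)=27517052599, p(147)=30388671978, p(148)=33549419497, p(149)=37027355200, p(150)=40853235313, p(151)=45060624582, p(152)=49686288421, p(153)=54770336324, p(154)=60356673280, p(155)=66493182097, p(156)=73232243759, p(157)=80630964769, p(158)=88751778802, p(159)=97662728555, p(160)=107438159466, p(161)=118159068427, p(162)=129913904637, p(163)=142798995930, p(164)=156919475295, p(165)=172389800255, p(166)=189334822579, p(167)=207890420102, p(168)=228204732751, p(169)=250438925115, p(170)=274768617130, p(171)=301384802048, p(172)=330495499613, p(173)=362326859895, p(174)=397125074750, p(175)=435157697830.
Final step: p(176) = p(175) + p(174) - p(171) - p(169) + p(164) + p(161) - p(154) - p(150) + p(141) + p(136) - p(125) - p(119) + p(106) + p(99) - p(84) - p(76) + p(59) + p(50) - p(31) - p(21) + p(0)
= 435157697830 + 397125074750 - 301384802048 - 250438925115 + 156919475295 + 118159068427 - 60356673280 - 40853235313 + 16670689208 + 10015581680 - 3163127352 - 1653668665 + 384276336 + 169229875 - 26543660 - 9289091 + 831820 + 204226 - 6842 - 792 + 1
= 476715857290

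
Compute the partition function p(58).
715220

p(n) counts ways to write n as a sum of positive integers (order ignored).
Euler's pentagonal recurrence: p(k) = p(k-1) + p(k-2) - p(k-5) - p(k-7) + p(k-12) + p(k-15) - ... (offsets j(3j∓1)/2, signs ++--, p(0)=1, p(<0)=0).
DP table for k = 0..57: p(0)=1, p(1)=1, p(2)=2, p(3)=3, p(4)=5, p(5)=7, p(6)=11, p(7)=15, p(8)=22, p(9)=30, p(10)=42, p(11)=56, p(12)=77, p(13)=101, p(14)=135, p(15)=176, p(16)=231, p(17)=297, p(18)=385, p(19)=490, p(20)=627, p(21)=792, p(22)=1002, p(23)=1255, p(24)=1575, p(25)=1958, p(26)=2436, p(27)=3010, p(28)=3718, p(29)=4565, p(30)=5604, p(31)=6842, p(32)=8349, p(33)=10143, p(34)=12310, p(35)=14883, p(36)=17977, p(37)=21637, p(38)=26015, p(39)=31185, p(40)=37338, p(41)=44583, p(42)=53174, p(43)=63261, p(44)=75175, p(45)=89134, p(46)=105558, p(47)=124754, p(48)=147273, p(49)=173525, p(50)=204226, p(51)=239943, p(52)=281589, p(53)=329931, p(54)=386155, p(55)=451276, p(56)=526823, p(57)=614154.
Final step: p(58) = p(57) + p(56) - p(53) - p(51) + p(46) + p(43) - p(36) - p(32) + p(23) + p(18) - p(7) - p(1)
= 614154 + 526823 - 329931 - 239943 + 105558 + 63261 - 17977 - 8349 + 1255 + 385 - 15 - 1
= 715220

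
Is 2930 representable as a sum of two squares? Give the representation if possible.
11² + 53² (a=11, b=53)

Factorization: 2930 = 2 × 5 × 293
By Fermat: n is sum of two squares iff every prime p ≡ 3 (mod 4) appears to even power.
All primes ≡ 3 (mod 4) appear to even power.
Search a = 0, 1, 2, … for 2930 - a² a perfect square: first hit at a = 11: 2930 - 121 = 2809 = 53².
2930 = 11² + 53² = 121 + 2809 ✓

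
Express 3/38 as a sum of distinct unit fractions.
1/13 + 1/494

Greedy algorithm:
3/38: ceiling(38/3) = 13, use 1/13
1/494: ceiling(494/1) = 494, use 1/494
Result: 3/38 = 1/13 + 1/494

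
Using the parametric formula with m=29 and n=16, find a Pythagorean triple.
(585, 928, 1097)

Euclid's formula: a = m² - n², b = 2mn, c = m² + n²
m = 29, n = 16
a = 29² - 16² = 841 - 256 = 585
b = 2 × 29 × 16 = 928
c = 29² + 16² = 841 + 256 = 1097
Verification: 585² + 928² = 342225 + 861184 = 1203409 = 1097² ✓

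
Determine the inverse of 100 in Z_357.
25

gcd(100, 357) = 1, so the inverse exists.
Extended Euclidean algorithm on (357, 100):
357 = 3 × 100 + 57  ⟹  57 = (1)·357 + (-3)·100
100 = 1 × 57 + 43  ⟹  43 = (-1)·357 + (4)·100
57 = 1 × 43 + 14  ⟹  14 = (2)·357 + (-7)·100
43 = 3 × 14 + 1  ⟹  1 = (-7)·357 + (25)·100
So (25)·100 ≡ 1 (mod 357), i.e. 100^(-1) ≡ 25 (mod 357).
Check: 100 × 25 = 2500 ≡ 1 (mod 357)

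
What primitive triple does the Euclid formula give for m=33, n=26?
(413, 1716, 1765)

Euclid's formula: a = m² - n², b = 2mn, c = m² + n²
m = 33, n = 26
a = 33² - 26² = 1089 - 676 = 413
b = 2 × 33 × 26 = 1716
c = 33² + 26² = 1089 + 676 = 1765
Verification: 413² + 1716² = 170569 + 2944656 = 3115225 = 1765² ✓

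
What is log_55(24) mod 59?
41

Baby-step giant-step with step n = ⌈√59⌉ = 8.
Baby steps 55^j mod 59 (j:value) for j=0..7: 0:1, 1:55, 2:16, 3:54, 4:20, 5:38, 6:25, 7:18.
Giant-step multiplier: 55^(-8) ≡ 55^(58-8) = 55^50 ≡ 9 (mod 59).
Giant steps γ_i = 24·9^i mod 59: γ_0=24, γ_1=39, γ_2=56, γ_3=32, γ_4=52, γ_5=55 (in table at j=1).
x = i·n + j = 5·8 + 1 = 41.
Check: 55^41 ≡ 24 (mod 59).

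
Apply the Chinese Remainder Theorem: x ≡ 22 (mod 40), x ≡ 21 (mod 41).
62

Using Chinese Remainder Theorem:
M = 40 × 41 = 1640
M1 = 41, M2 = 40
y1 = 41^(-1) mod 40 = 1
y2 = 40^(-1) mod 41 = 40
x = (22×41×1 + 21×40×40) mod 1640 = 62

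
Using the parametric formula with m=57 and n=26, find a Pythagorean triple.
(2573, 2964, 3925)

Euclid's formula: a = m² - n², b = 2mn, c = m² + n²
m = 57, n = 26
a = 57² - 26² = 3249 - 676 = 2573
b = 2 × 57 × 26 = 2964
c = 57² + 26² = 3249 + 676 = 3925
Verification: 2573² + 2964² = 6620329 + 8785296 = 15405625 = 3925² ✓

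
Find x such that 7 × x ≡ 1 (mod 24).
7

gcd(7, 24) = 1, so the inverse exists.
Extended Euclidean algorithm on (24, 7):
24 = 3 × 7 + 3  ⟹  3 = (1)·24 + (-3)·7
7 = 2 × 3 + 1  ⟹  1 = (-2)·24 + (7)·7
So (7)·7 ≡ 1 (mod 24), i.e. 7^(-1) ≡ 7 (mod 24).
Check: 7 × 7 = 49 ≡ 1 (mod 24)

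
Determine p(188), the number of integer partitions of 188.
1398341745571

p(n) counts ways to write n as a sum of positive integers (order ignored).
Euler's pentagonal recurrence: p(k) = p(k-1) + p(k-2) - p(k-5) - p(k-7) + p(k-12) + p(k-15) - ... (offsets j(3j∓1)/2, signs ++--, p(0)=1, p(<0)=0).
DP table for k = 0..187: p(0)=1, p(1)=1, p(2)=2, p(3)=3, p(4)=5, p(5)=7, p(6)=11, p(7)=15, p(8)=22, p(9)=30, p(10)=42, p(11)=56, p(12)=77, p(13)=101, p(14)=135, p(15)=176, p(16)=231, p(17)=297, p(18)=385, p(19)=490, p(20)=627, p(21)=792, p(22)=1002, p(23)=1255, p(24)=1575, p(25)=1958, p(26)=2436, p(27)=3010, p(28)=3718, p(29)=4565, p(30)=5604, p(31)=6842, p(32)=8349, p(33)=10143, p(34)=12310, p(35)=14883, p(36)=17977, p(37)=21637, p(38)=26015, p(39)=31185, p(40)=37338, p(41)=44583, p(42)=53174, p(43)=63261, p(44)=75175, p(45)=89134, p(46)=105558, p(47)=124754, p(48)=147273, p(49)=173525, p(50)=204226, p(51)=239943, p(52)=281589, p(53)=329931, p(54)=386155, p(55)=451276, p(56)=526823, p(57)=614154, p(58)=715220, p(59)=831820, p(60)=966467, p(61)=1121505, p(62)=1300156, p(63)=1505499, p(64)=1741630, p(65)=2012558, p(66)=2323520, p(67)=2679689, p(68)=3087735, p(69)=3554345, p(70)=4087968, p(71)=4697205, p(72)=5392783, p(73)=6185689, p(74)=7089500, p(75)=8118264, p(76)=9289091, p(77)=10619863, p(78)=12132164, p(79)=13848650, p(80)=15796476, p(81)=18004327, p(82)=20506255, p(83)=23338469, p(84)=26543660, p(85)=30167357, p(86)=34262962, p(87)=38887673, p(88)=44108109, p(89)=49995925, p(90)=56634173, p(91)=64112359, p(92)=72533807, p(93)=82010177, p(94)=92669720, p(95)=104651419, p(96)=118114304, p(97)=133230930, p(98)=150198136, p(99)=169229875, p(100)=190569292, p(101)=214481126, p(102)=241265379, p(103)=271248950, p(104)=304801365, p(105)=342325709, p(106)=384276336, p(107)=431149389, p(108)=483502844, p(109)=541946240, p(110)=607163746, p(111)=679903203, p(112)=761002156, p(113)=851376628, p(114)=952050665, p(115)=1064144451, p(116)=1188908248, p(117)=1327710076, p(118)=1482074143, p(119)=1653668665, p(120)=1844349560, p(121)=2056148051, p(122)=2291320912, p(123)=2552338241, p(124)=2841940500, p(125)=3163127352, p(126)=3519222692, p(127)=3913864295, p(128)=4351078600, p(129)=4835271870, p(130)=5371315400, p(131)=5964539504, p(132)=6620830889, p(133)=7346629512, p(134)=8149040695, p(135)=9035836076, p(136)=10015581680, p(137)=11097645016, p(138)=12292341831, p(139)=13610949895, p(140)=15065878135, p(141)=16670689208, p(142)=18440293320, p(143)=20390982757, p(144)=22540654445, p(145)=24908858009, p(146)=27517052599, p(147)=30388671978, p(148)=33549419497, p(149)=37027355200, p(150)=40853235313, p(151)=45060624582, p(152)=49686288421, p(153)=54770336324, p(154)=60356673280, p(155)=66493182097, p(156)=73232243759, p(157)=80630964769, p(158)=88751778802, p(159)=97662728555, p(160)=107438159466, p(161)=118159068427, p(162)=129913904637, p(163)=142798995930, p(164)=156919475295, p(165)=172389800255, p(166)=189334822579, p(167)=207890420102, p(168)=228204732751, p(169)=250438925115, p(170)=274768617130, p(171)=301384802048, p(172)=330495499613, p(173)=362326859895, p(174)=397125074750, p(175)=435157697830, p(176)=476715857290, p(177)=522115831195, p(178)=571701605655, p(179)=625846753120, p(180)=684957390936, p(181)=749474411781, p(182)=819876908323, p(183)=896684817527, p(184)=980462880430, p(185)=1071823774337, p(186)=1171432692373, p(187)=1280011042268.
Final step: p(188) = p(187) + p(186) - p(183) - p(181) + p(176) + p(173) - p(166) - p(162) + p(153) + p(148) - p(137) - p(131) + p(118) + p(111) - p(96) - p(88) + p(71) + p(62) - p(43) - p(33) + p(12) + p(1)
= 1280011042268 + 1171432692373 - 896684817527 - 749474411781 + 476715857290 + 362326859895 - 189334822579 - 129913904637 + 54770336324 + 33549419497 - 11097645016 - 5964539504 + 1482074143 + 679903203 - 118114304 - 44108109 + 4697205 + 1300156 - 63261 - 10143 + 77 + 1
= 1398341745571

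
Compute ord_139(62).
46

139 is prime, so ord(62) divides φ(139) = 138.
Divisors of 138: 1, 2, 3, 6, 23, 46, 69, 138.
Repeated squaring: 62^1 ≡ 62, 62^2 ≡ 91, 62^4 ≡ 80, 62^8 ≡ 6, 62^16 ≡ 36, 62^32 ≡ 45, 62^64 ≡ 79, 62^128 ≡ 125 (mod 139).
Test 62^d mod 139 for each divisor d in increasing order:
62^1 ≡ 62
62^2 ≡ 91
62^3 = 62^2·62^1 ≡ 82
62^6 = 62^4·62^2 ≡ 52
62^23 = 62^16·62^4·62^2·62^1 ≡ 138
62^46 = 62^32·62^8·62^4·62^2 ≡ 1  ← first divisor giving 1
The order is 46.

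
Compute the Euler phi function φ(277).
276

277 = 277
φ(n) = n × ∏(1 - 1/p) for each prime p dividing n
φ(277) = 277 × (1 - 1/277) = 276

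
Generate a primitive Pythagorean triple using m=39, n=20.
(1121, 1560, 1921)

Euclid's formula: a = m² - n², b = 2mn, c = m² + n²
m = 39, n = 20
a = 39² - 20² = 1521 - 400 = 1121
b = 2 × 39 × 20 = 1560
c = 39² + 20² = 1521 + 400 = 1921
Verification: 1121² + 1560² = 1256641 + 2433600 = 3690241 = 1921² ✓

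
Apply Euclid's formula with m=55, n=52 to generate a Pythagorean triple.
(321, 5720, 5729)

Euclid's formula: a = m² - n², b = 2mn, c = m² + n²
m = 55, n = 52
a = 55² - 52² = 3025 - 2704 = 321
b = 2 × 55 × 52 = 5720
c = 55² + 52² = 3025 + 2704 = 5729
Verification: 321² + 5720² = 103041 + 32718400 = 32821441 = 5729² ✓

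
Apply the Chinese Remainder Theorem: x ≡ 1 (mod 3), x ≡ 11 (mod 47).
58

Using Chinese Remainder Theorem:
M = 3 × 47 = 141
M1 = 47, M2 = 3
y1 = 47^(-1) mod 3 = 2
y2 = 3^(-1) mod 47 = 16
x = (1×47×2 + 11×3×16) mod 141 = 58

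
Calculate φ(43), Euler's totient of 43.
42

43 = 43
φ(n) = n × ∏(1 - 1/p) for each prime p dividing n
φ(43) = 43 × (1 - 1/43) = 42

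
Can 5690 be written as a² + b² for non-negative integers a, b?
19² + 73² (a=19, b=73)

Factorization: 5690 = 2 × 5 × 569
By Fermat: n is sum of two squares iff every prime p ≡ 3 (mod 4) appears to even power.
All primes ≡ 3 (mod 4) appear to even power.
Search a = 0, 1, 2, … for 5690 - a² a perfect square: first hit at a = 19: 5690 - 361 = 5329 = 73².
5690 = 19² + 73² = 361 + 5329 ✓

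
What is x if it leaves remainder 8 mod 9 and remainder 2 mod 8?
26

Using Chinese Remainder Theorem:
M = 9 × 8 = 72
M1 = 8, M2 = 9
y1 = 8^(-1) mod 9 = 8
y2 = 9^(-1) mod 8 = 1
x = (8×8×8 + 2×9×1) mod 72 = 26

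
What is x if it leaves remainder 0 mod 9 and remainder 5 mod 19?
81

Using Chinese Remainder Theorem:
M = 9 × 19 = 171
M1 = 19, M2 = 9
y1 = 19^(-1) mod 9 = 1
y2 = 9^(-1) mod 19 = 17
x = (0×19×1 + 5×9×17) mod 171 = 81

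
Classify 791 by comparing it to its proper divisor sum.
deficient

Proper divisors of 791: sum = 1 + 7 + 113 = 121
Since 121 < 791, 791 is deficient.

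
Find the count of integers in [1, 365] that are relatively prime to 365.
288

365 = 5 × 73
φ(n) = n × ∏(1 - 1/p) for each prime p dividing n
φ(365) = 365 × (1 - 1/5) × (1 - 1/73) = 288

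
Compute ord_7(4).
3

7 is prime, so ord(4) divides φ(7) = 6.
Divisors of 6: 1, 2, 3, 6.
Repeated squaring: 4^1 ≡ 4, 4^2 ≡ 2, 4^4 ≡ 4 (mod 7).
Test 4^d mod 7 for each divisor d in increasing order:
4^1 ≡ 4
4^2 ≡ 2
4^3 = 4^2·4^1 ≡ 1  ← first divisor giving 1
The order is 3.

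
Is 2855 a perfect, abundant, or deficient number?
deficient

Proper divisors of 2855: sum = 1 + 5 + 571 = 577
Since 577 < 2855, 2855 is deficient.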